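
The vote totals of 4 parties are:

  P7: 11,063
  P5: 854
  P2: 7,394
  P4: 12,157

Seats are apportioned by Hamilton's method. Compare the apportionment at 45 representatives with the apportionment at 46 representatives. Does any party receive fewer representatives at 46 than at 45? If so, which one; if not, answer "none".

none

At 45 seats: P7 16, P5 1, P2 11, P4 17.
At 46 seats: P7 16, P5 1, P2 11, P4 18.
No party's allocation decreased.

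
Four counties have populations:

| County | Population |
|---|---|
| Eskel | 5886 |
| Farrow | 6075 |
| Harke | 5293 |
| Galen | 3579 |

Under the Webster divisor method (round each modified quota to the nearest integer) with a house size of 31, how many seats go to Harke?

8

Standard divisor 20833/31 ≈ 672.032; standard quotas: Eskel 8.759, Farrow 9.040, Harke 7.876, Galen 5.326.
Rounding to the nearest integer gives Eskel 9, Farrow 9, Harke 8, Galen 5 — total 31, matching the house size, so no adjustment is needed.
Harke receives 8.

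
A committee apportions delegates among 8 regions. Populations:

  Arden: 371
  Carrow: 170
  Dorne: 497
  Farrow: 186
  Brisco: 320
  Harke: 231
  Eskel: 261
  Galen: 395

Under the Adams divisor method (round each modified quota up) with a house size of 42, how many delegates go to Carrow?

Standard divisor 2431/42 ≈ 57.881; standard quotas: Arden 6.410, Carrow 2.937, Dorne 8.587, Farrow 3.213, Brisco 5.529, Harke 3.991, Eskel 4.509, Galen 6.824.
Rounding up gives 7, 3, 9, 4, 6, 4, 5, 7 = 45 seats, so the divisor must be adjusted.
With modified divisor 63: modified quotas Arden 5.889, Carrow 2.698, Dorne 7.889, Farrow 2.952, Brisco 5.079, Harke 3.667, Eskel 4.143, Galen 6.270.
Rounding up: Arden 6, Carrow 3, Dorne 8, Farrow 3, Brisco 6, Harke 4, Eskel 5, Galen 7 (total 42).
Carrow receives 3.

3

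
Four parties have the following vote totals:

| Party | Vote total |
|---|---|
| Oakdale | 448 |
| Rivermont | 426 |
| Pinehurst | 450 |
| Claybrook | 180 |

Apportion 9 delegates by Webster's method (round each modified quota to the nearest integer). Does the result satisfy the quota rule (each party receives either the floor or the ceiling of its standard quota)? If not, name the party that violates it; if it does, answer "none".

Standard quotas: Oakdale 2.681, Rivermont 2.549, Pinehurst 2.693, Claybrook 1.077.
Webster allocation: Oakdale 3, Rivermont 2, Pinehurst 3, Claybrook 1.
Every allocation lies between the lower and upper quota.

none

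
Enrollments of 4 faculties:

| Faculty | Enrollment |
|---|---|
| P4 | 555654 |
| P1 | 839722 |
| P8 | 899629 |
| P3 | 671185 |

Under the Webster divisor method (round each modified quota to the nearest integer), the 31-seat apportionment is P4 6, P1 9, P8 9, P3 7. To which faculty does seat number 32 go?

Priority for the next seat is population ÷ (current seats + 0.5).
Priorities: P4 85485.231, P1 88391.789, P8 94697.789, P3 89491.333.
Highest priority: P8.

P8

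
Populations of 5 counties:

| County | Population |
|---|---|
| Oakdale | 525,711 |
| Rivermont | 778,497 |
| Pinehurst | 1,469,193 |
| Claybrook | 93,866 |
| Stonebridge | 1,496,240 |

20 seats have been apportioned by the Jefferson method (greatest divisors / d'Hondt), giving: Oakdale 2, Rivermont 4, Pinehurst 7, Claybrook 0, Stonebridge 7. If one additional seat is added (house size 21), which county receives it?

Stonebridge

Priority for the next seat is population ÷ (current seats + 1).
Priorities: Oakdale 175237.000, Rivermont 155699.400, Pinehurst 183649.125, Claybrook 93866.000, Stonebridge 187030.000.
Highest priority: Stonebridge.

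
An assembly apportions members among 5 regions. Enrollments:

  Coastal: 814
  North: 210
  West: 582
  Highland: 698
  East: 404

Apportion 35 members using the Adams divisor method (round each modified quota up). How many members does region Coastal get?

Standard divisor 2708/35 ≈ 77.371; standard quotas: Coastal 10.521, North 2.714, West 7.522, Highland 9.021, East 5.222.
Rounding up gives 11, 3, 8, 10, 6 = 38 seats, so the divisor must be adjusted.
With modified divisor 82: modified quotas Coastal 9.927, North 2.561, West 7.098, Highland 8.512, East 4.927.
Rounding up: Coastal 10, North 3, West 8, Highland 9, East 5 (total 35).
Coastal receives 10.

10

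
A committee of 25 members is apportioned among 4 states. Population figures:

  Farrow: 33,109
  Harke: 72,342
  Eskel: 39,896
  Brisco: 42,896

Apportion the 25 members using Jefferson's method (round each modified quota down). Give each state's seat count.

Farrow 4; Harke 10; Eskel 5; Brisco 6

Standard divisor 188243/25 ≈ 7529.72; standard quotas: Farrow 4.397, Harke 9.608, Eskel 5.298, Brisco 5.697.
Rounding down gives 4, 9, 5, 5 = 23 seats, so the divisor must be adjusted.
With modified divisor 6900: modified quotas Farrow 4.798, Harke 10.484, Eskel 5.782, Brisco 6.217.
Rounding down: Farrow 4, Harke 10, Eskel 5, Brisco 6 (total 25).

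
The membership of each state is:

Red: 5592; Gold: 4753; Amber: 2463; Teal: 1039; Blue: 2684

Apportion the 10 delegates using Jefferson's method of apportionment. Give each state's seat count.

Standard divisor 16531/10 ≈ 1653.1; standard quotas: Red 3.383, Gold 2.875, Amber 1.490, Teal 0.629, Blue 1.624.
Rounding down gives 3, 2, 1, 0, 1 = 7 seats, so the divisor must be adjusted.
With modified divisor 1300: modified quotas Red 4.302, Gold 3.656, Amber 1.895, Teal 0.799, Blue 2.065.
Rounding down: Red 4, Gold 3, Amber 1, Teal 0, Blue 2 (total 10).

Red 4; Gold 3; Amber 1; Teal 0; Blue 2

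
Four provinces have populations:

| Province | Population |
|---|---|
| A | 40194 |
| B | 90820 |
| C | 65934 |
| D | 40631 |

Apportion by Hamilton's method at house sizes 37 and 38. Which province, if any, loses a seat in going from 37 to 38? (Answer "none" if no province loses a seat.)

D

At 37 seats: A 6, B 14, C 10, D 7.
At 38 seats: A 6, B 15, C 11, D 6.
D drops from 7 to 6.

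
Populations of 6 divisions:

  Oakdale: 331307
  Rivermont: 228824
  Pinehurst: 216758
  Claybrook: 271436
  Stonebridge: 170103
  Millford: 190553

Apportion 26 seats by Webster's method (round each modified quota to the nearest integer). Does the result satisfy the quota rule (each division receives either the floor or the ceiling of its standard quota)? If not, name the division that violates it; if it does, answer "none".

none

Standard quotas: Oakdale 6.114, Rivermont 4.223, Pinehurst 4.000, Claybrook 5.009, Stonebridge 3.139, Millford 3.516.
Webster allocation: Oakdale 6, Rivermont 4, Pinehurst 4, Claybrook 5, Stonebridge 3, Millford 4.
Every allocation lies between the lower and upper quota.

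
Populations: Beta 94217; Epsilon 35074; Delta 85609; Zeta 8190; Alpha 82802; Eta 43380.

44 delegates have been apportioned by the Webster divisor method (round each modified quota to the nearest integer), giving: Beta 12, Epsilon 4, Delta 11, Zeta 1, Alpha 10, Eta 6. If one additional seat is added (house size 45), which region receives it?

Priority for the next seat is population ÷ (current seats + 0.5).
Priorities: Beta 7537.360, Epsilon 7794.222, Delta 7444.261, Zeta 5460.000, Alpha 7885.905, Eta 6673.846.
Highest priority: Alpha.

Alpha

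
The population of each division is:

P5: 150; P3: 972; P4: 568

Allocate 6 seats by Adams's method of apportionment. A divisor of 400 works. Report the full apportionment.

P5 1, P3 3, P4 2

With modified divisor 400: modified quotas P5 0.375, P3 2.430, P4 1.420.
Rounding up: P5 1, P3 3, P4 2 (total 6).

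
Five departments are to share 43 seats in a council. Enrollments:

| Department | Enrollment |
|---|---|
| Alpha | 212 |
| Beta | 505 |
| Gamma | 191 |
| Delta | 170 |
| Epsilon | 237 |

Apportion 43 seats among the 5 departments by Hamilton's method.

The standard divisor is 1315/43 ≈ 30.581.
Standard quotas: Alpha 6.932, Beta 16.513, Gamma 6.246, Delta 5.559, Epsilon 7.750.
Lower quotas: Alpha 6, Beta 16, Gamma 6, Delta 5, Epsilon 7 (sum 40, leaving 3 seats).
Remainders in descending order: Alpha 0.932, Epsilon 0.750, Delta 0.559, Beta 0.513, Gamma 0.246.
Largest remainders: Alpha, Epsilon, Delta receive the extra seats.

Alpha: 7, Beta: 16, Gamma: 6, Delta: 6, Epsilon: 8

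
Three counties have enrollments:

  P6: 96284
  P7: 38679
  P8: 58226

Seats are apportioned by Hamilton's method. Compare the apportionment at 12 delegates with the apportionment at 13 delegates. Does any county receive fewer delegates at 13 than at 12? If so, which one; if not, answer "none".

none

At 12 seats: P6 6, P7 2, P8 4.
At 13 seats: P6 6, P7 3, P8 4.
No county's allocation decreased.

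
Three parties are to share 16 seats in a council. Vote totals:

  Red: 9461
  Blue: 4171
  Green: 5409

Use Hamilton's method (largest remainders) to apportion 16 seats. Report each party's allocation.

Standard divisor: 19041 ÷ 16 ≈ 1190.062.
Standard quotas: Red 7.9500, Blue 3.5049, Green 4.5451.
Lower quotas: Red 7, Blue 3, Green 4 (sum 14, leaving 2 seats).
Remainders in descending order: Red 0.9500, Green 0.5451, Blue 0.5049.
Largest remainders: Red, Green receive the extra seats.

Red: 8, Blue: 3, Green: 5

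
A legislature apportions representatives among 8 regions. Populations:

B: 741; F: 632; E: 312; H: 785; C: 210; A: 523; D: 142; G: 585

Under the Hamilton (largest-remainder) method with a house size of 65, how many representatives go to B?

12

Standard divisor: 3930 ÷ 65 ≈ 60.462.
Standard quotas: B 12.256, F 10.453, E 5.160, H 12.983, C 3.473, A 8.650, D 2.349, G 9.676.
Lower quotas: B 12, F 10, E 5, H 12, C 3, A 8, D 2, G 9 (sum 61, leaving 4 seats).
Remainders in descending order: H 0.983, G 0.676, A 0.650, C 0.473, F 0.453, D 0.349, B 0.256, E 0.160.
The surplus seats go to H, G, A, C.
B receives 12.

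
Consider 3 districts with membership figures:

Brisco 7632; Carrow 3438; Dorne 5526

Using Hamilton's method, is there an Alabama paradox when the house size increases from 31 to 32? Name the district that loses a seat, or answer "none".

Carrow

At 31 seats: Brisco 14, Carrow 7, Dorne 10.
At 32 seats: Brisco 15, Carrow 6, Dorne 11.
Carrow drops from 7 to 6.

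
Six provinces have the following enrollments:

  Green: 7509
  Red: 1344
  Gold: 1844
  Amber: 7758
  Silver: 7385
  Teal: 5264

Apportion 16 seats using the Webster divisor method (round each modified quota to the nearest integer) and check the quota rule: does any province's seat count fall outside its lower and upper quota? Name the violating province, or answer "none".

Standard quotas: Green 3.863, Red 0.691, Gold 0.949, Amber 3.991, Silver 3.799, Teal 2.708.
Webster allocation: Green 4, Red 1, Gold 1, Amber 4, Silver 4, Teal 2.
Every allocation lies between the lower and upper quota.

none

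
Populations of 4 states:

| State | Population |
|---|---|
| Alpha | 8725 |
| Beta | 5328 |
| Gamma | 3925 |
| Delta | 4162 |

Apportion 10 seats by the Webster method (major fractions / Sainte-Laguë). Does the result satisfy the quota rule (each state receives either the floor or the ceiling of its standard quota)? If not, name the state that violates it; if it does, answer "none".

none

Standard quotas: Alpha 3.941, Beta 2.407, Gamma 1.773, Delta 1.880.
Webster allocation: Alpha 4, Beta 2, Gamma 2, Delta 2.
Every allocation lies between the lower and upper quota.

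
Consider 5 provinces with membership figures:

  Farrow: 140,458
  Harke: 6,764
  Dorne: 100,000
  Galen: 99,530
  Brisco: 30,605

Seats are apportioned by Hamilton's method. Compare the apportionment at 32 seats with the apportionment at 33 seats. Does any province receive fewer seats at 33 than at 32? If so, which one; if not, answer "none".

At 32 seats: Farrow 12, Harke 1, Dorne 8, Galen 8, Brisco 3.
At 33 seats: Farrow 12, Harke 0, Dorne 9, Galen 9, Brisco 3.
Harke drops from 1 to 0.

Harke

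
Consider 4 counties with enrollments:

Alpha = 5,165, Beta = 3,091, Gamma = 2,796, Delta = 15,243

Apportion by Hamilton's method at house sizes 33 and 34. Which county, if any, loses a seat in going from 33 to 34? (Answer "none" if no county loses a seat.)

Gamma

At 33 seats: Alpha 6, Beta 4, Gamma 4, Delta 19.
At 34 seats: Alpha 7, Beta 4, Gamma 3, Delta 20.
Gamma drops from 4 to 3.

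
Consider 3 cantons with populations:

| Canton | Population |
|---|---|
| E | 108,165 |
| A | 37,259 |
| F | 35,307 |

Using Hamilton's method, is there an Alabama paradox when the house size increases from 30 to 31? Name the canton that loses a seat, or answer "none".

none

At 30 seats: E 18, A 6, F 6.
At 31 seats: E 19, A 6, F 6.
No canton's allocation decreased.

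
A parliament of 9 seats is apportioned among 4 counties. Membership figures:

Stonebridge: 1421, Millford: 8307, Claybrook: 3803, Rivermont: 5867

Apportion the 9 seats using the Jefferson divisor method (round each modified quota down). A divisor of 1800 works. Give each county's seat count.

Stonebridge 0, Millford 4, Claybrook 2, Rivermont 3

With modified divisor 1800: modified quotas Stonebridge 0.789, Millford 4.615, Claybrook 2.113, Rivermont 3.259.
Rounding down: Stonebridge 0, Millford 4, Claybrook 2, Rivermont 3 (total 9).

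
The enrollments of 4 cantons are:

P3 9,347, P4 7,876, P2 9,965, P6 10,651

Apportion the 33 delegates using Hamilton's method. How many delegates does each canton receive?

P3=8, P4=7, P2=9, P6=9

Standard divisor: 37839 ÷ 33 ≈ 1146.636.
Standard quotas: P3 8.1517, P4 6.8688, P2 8.6906, P6 9.2889.
Lower quotas: P3 8, P4 6, P2 8, P6 9 (sum 31, leaving 2 seats).
Remainders in descending order: P4 0.8688, P2 0.6906, P6 0.2889, P3 0.1517.
The surplus seats go to P4, P2.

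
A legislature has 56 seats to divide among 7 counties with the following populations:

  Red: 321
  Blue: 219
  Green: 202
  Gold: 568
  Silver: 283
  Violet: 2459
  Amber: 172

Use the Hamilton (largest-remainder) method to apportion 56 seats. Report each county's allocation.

Standard divisor: 4224 ÷ 56 ≈ 75.429.
Standard quotas: Red 4.256, Blue 2.903, Green 2.678, Gold 7.530, Silver 3.752, Violet 32.600, Amber 2.280.
Lower quotas: Red 4, Blue 2, Green 2, Gold 7, Silver 3, Violet 32, Amber 2 (sum 52, leaving 4 seats).
Remainders in descending order: Blue 0.903, Silver 0.752, Green 0.678, Violet 0.600, Gold 0.530, Amber 0.280, Red 0.256.
The surplus seats go to Blue, Silver, Green, Violet.

Red=4, Blue=3, Green=3, Gold=7, Silver=4, Violet=33, Amber=2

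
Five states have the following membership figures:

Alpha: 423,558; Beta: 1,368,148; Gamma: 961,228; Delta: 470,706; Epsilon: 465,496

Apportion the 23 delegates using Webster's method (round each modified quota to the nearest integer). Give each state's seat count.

Standard divisor 3689136/23 ≈ 160397.217; standard quotas: Alpha 2.641, Beta 8.530, Gamma 5.993, Delta 2.935, Epsilon 2.902.
Rounding to the nearest integer gives 3, 9, 6, 3, 3 = 24 seats, so the divisor must be adjusted.
With modified divisor 165200: modified quotas Alpha 2.564, Beta 8.282, Gamma 5.819, Delta 2.849, Epsilon 2.818.
Rounding to the nearest integer: Alpha 3, Beta 8, Gamma 6, Delta 3, Epsilon 3 (total 23).

Alpha=3, Beta=8, Gamma=6, Delta=3, Epsilon=3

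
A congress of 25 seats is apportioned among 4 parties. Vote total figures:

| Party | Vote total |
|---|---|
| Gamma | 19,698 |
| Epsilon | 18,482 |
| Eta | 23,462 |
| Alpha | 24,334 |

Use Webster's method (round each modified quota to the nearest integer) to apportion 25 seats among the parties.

Standard divisor 85976/25 ≈ 3439.04; standard quotas: Gamma 5.728, Epsilon 5.374, Eta 6.822, Alpha 7.076.
Rounding to the nearest integer gives Gamma 6, Epsilon 5, Eta 7, Alpha 7 — total 25, matching the house size, so no adjustment is needed.

Gamma 6; Epsilon 5; Eta 7; Alpha 7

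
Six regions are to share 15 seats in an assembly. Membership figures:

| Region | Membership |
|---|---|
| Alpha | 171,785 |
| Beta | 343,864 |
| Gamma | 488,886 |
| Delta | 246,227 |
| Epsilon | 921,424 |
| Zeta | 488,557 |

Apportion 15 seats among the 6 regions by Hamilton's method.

Alpha: 1; Beta: 2; Gamma: 3; Delta: 1; Epsilon: 5; Zeta: 3

Total 2660743; standard divisor 2660743/15 ≈ 177382.867.
Standard quotas: Alpha 0.9684, Beta 1.9385, Gamma 2.7561, Delta 1.3881, Epsilon 5.1945, Zeta 2.7543.
Lower quotas: Alpha 0, Beta 1, Gamma 2, Delta 1, Epsilon 5, Zeta 2 (sum 11, leaving 4 seats).
Remainders in descending order: Alpha 0.9684, Beta 0.9385, Gamma 0.7561, Zeta 0.7543, Delta 0.3881, Epsilon 0.1945.
The surplus seats go to Alpha, Beta, Gamma, Zeta.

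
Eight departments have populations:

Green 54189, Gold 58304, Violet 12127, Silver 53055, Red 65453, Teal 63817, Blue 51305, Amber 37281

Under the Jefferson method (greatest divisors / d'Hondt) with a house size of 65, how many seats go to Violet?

Standard divisor 395531/65 ≈ 6085.092; standard quotas: Green 8.905, Gold 9.581, Violet 1.993, Silver 8.719, Red 10.756, Teal 10.487, Blue 8.431, Amber 6.127.
Rounding down gives 8, 9, 1, 8, 10, 10, 8, 6 = 60 seats, so the divisor must be adjusted.
With modified divisor 5816: modified quotas Green 9.317, Gold 10.025, Violet 2.085, Silver 9.122, Red 11.254, Teal 10.973, Blue 8.821, Amber 6.410.
Rounding down: Green 9, Gold 10, Violet 2, Silver 9, Red 11, Teal 10, Blue 8, Amber 6 (total 65).
Violet receives 2.

2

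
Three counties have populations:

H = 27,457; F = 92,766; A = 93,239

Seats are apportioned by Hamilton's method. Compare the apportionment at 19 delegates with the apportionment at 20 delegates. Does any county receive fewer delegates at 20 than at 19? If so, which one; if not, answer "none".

H

At 19 seats: H 3, F 8, A 8.
At 20 seats: H 2, F 9, A 9.
H drops from 3 to 2.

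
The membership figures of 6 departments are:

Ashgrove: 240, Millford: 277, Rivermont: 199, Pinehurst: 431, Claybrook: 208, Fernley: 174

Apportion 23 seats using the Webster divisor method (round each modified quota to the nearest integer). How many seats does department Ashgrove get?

4

Standard divisor 1529/23 ≈ 66.478; standard quotas: Ashgrove 3.610, Millford 4.167, Rivermont 2.993, Pinehurst 6.483, Claybrook 3.129, Fernley 2.617.
Rounding to the nearest integer gives Ashgrove 4, Millford 4, Rivermont 3, Pinehurst 6, Claybrook 3, Fernley 3 — total 23, matching the house size, so no adjustment is needed.
Ashgrove receives 4.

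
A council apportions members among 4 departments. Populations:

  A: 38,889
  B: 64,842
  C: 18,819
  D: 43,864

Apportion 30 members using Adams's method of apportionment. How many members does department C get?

Standard divisor 166414/30 ≈ 5547.133; standard quotas: A 7.011, B 11.689, C 3.393, D 7.908.
Rounding up gives 8, 12, 4, 8 = 32 seats, so the divisor must be adjusted.
With modified divisor 6100: modified quotas A 6.375, B 10.630, C 3.085, D 7.191.
Rounding up: A 7, B 11, C 4, D 8 (total 30).
C receives 4.

4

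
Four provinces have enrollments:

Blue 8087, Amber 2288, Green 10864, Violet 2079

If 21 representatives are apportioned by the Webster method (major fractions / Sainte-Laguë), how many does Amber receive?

Standard divisor 23318/21 ≈ 1110.381; standard quotas: Blue 7.283, Amber 2.061, Green 9.784, Violet 1.872.
Rounding to the nearest integer gives Blue 7, Amber 2, Green 10, Violet 2 — total 21, matching the house size, so no adjustment is needed.
Amber receives 2.

2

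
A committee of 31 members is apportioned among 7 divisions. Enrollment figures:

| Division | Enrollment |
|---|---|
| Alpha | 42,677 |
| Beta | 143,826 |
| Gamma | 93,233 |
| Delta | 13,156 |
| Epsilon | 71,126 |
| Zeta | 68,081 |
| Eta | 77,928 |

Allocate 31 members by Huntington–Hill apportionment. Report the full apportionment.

Alpha 3, Beta 8, Gamma 6, Delta 1, Epsilon 4, Zeta 4, Eta 5

With divisor 16986: modified quotas Alpha 2.512, Beta 8.467, Gamma 5.489, Delta 0.775, Epsilon 4.187, Zeta 4.008, Eta 4.588.
Geometric-mean thresholds: Alpha √(2·3)=2.449, Beta √(8·9)=8.485, Gamma √(5·6)=5.477, Delta (min 1), Epsilon √(4·5)=4.472, Zeta √(4·5)=4.472, Eta √(4·5)=4.472.
Each quota rounded against its threshold gives Alpha 3, Beta 8, Gamma 6, Delta 1, Epsilon 4, Zeta 4, Eta 5 (total 31).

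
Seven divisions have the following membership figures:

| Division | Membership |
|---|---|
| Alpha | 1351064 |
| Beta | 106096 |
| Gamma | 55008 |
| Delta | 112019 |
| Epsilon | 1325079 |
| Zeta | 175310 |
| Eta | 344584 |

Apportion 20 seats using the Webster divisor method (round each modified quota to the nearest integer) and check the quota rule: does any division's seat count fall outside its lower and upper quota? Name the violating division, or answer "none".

none

Standard quotas: Alpha 7.789, Beta 0.612, Gamma 0.317, Delta 0.646, Epsilon 7.639, Zeta 1.011, Eta 1.987.
Webster allocation: Alpha 8, Beta 1, Gamma 0, Delta 1, Epsilon 7, Zeta 1, Eta 2.
Every allocation lies between the lower and upper quota.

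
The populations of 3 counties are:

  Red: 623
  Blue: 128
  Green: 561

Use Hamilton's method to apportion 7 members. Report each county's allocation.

Red=3, Blue=1, Green=3

Total 1312; standard divisor 1312/7 ≈ 187.429.
Standard quotas: Red 3.324, Blue 0.683, Green 2.993.
Lower quotas: Red 3, Blue 0, Green 2 (sum 5, leaving 2 seats).
Remainders in descending order: Green 0.993, Blue 0.683, Red 0.324.
Largest remainders: Green, Blue receive the extra seats.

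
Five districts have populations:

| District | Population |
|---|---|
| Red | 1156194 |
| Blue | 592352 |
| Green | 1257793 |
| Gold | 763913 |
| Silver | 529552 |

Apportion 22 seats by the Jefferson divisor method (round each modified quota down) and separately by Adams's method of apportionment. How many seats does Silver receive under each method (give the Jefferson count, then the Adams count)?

2 and 3

Jefferson: Red 6, Blue 3, Green 7, Gold 4, Silver 2.
Adams: Red 6, Blue 3, Green 6, Gold 4, Silver 3.
Silver gets 2 under Jefferson and 3 under Adams.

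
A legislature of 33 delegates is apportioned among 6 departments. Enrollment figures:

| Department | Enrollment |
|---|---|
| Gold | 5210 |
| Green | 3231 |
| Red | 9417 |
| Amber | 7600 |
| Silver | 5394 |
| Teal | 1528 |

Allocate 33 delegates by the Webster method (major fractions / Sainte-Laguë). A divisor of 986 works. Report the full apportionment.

With modified divisor 986: modified quotas Gold 5.284, Green 3.277, Red 9.551, Amber 7.708, Silver 5.471, Teal 1.550.
Rounding to the nearest integer: Gold 5, Green 3, Red 10, Amber 8, Silver 5, Teal 2 (total 33).

Gold=5; Green=3; Red=10; Amber=8; Silver=5; Teal=2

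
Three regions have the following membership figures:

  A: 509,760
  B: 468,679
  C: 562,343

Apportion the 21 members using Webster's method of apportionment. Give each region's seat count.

Standard divisor 1540782/21 ≈ 73370.571; standard quotas: A 6.948, B 6.388, C 7.664.
Rounding to the nearest integer gives A 7, B 6, C 8 — total 21, matching the house size, so no adjustment is needed.

A 7, B 6, C 8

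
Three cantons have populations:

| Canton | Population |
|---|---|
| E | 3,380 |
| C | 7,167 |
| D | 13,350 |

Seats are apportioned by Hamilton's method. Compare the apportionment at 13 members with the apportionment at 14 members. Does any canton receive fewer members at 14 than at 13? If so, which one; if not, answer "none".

At 13 seats: E 2, C 4, D 7.
At 14 seats: E 2, C 4, D 8.
No canton's allocation decreased.

none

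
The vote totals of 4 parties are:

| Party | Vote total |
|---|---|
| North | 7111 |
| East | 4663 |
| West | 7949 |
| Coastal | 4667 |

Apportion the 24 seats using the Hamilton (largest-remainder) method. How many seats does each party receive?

North 7, East 4, West 8, Coastal 5

Standard divisor: 24390 ÷ 24 ≈ 1016.25.
Standard quotas: North 6.9973, East 4.5884, West 7.8219, Coastal 4.5924.
Lower quotas: North 6, East 4, West 7, Coastal 4 (sum 21, leaving 3 seats).
Remainders in descending order: North 0.9973, West 0.8219, Coastal 0.5924, East 0.5884.
Largest remainders: North, West, Coastal receive the extra seats.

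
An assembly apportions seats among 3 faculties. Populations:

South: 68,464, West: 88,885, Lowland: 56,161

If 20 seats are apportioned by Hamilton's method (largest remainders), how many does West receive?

Total 213510; standard divisor 213510/20 ≈ 10675.5.
Standard quotas: South 6.4132, West 8.3261, Lowland 5.2607.
Lower quotas: South 6, West 8, Lowland 5 (sum 19, leaving 1 seat).
Remainders in descending order: South 0.4132, West 0.3261, Lowland 0.2607.
Largest remainder: South receives the extra seat.
West receives 8.

8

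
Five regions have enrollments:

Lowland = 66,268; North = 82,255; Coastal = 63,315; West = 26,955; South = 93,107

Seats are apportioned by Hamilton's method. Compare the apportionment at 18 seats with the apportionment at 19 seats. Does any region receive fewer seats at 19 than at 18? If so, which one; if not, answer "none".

At 18 seats: Lowland 4, North 4, Coastal 3, West 2, South 5.
At 19 seats: Lowland 4, North 5, Coastal 4, West 1, South 5.
West drops from 2 to 1.

West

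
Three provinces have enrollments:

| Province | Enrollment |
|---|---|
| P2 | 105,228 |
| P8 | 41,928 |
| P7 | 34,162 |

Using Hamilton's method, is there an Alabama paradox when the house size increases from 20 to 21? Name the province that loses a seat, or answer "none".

none

At 20 seats: P2 11, P8 5, P7 4.
At 21 seats: P2 12, P8 5, P7 4.
No province's allocation decreased.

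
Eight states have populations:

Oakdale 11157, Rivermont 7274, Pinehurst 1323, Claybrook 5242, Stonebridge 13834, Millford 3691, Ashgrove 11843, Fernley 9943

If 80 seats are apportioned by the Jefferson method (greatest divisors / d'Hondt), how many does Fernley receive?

Standard divisor 64307/80 ≈ 803.837; standard quotas: Oakdale 13.880, Rivermont 9.049, Pinehurst 1.646, Claybrook 6.521, Stonebridge 17.210, Millford 4.592, Ashgrove 14.733, Fernley 12.369.
Rounding down gives 13, 9, 1, 6, 17, 4, 14, 12 = 76 seats, so the divisor must be adjusted.
With modified divisor 760: modified quotas Oakdale 14.680, Rivermont 9.571, Pinehurst 1.741, Claybrook 6.897, Stonebridge 18.203, Millford 4.857, Ashgrove 15.583, Fernley 13.083.
Rounding down: Oakdale 14, Rivermont 9, Pinehurst 1, Claybrook 6, Stonebridge 18, Millford 4, Ashgrove 15, Fernley 13 (total 80).
Fernley receives 13.

13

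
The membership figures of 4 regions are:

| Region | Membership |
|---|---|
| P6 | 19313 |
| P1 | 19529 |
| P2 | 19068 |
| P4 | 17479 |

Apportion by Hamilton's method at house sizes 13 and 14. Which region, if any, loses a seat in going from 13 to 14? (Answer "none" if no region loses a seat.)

none

At 13 seats: P6 3, P1 4, P2 3, P4 3.
At 14 seats: P6 4, P1 4, P2 3, P4 3.
No region's allocation decreased.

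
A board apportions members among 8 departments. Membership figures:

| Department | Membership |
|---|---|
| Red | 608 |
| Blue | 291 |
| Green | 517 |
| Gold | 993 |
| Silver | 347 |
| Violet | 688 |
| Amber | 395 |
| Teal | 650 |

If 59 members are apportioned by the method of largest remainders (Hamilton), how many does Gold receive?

13

Total 4489; standard divisor 4489/59 ≈ 76.085.
Standard quotas: Red 7.991, Blue 3.825, Green 6.795, Gold 13.051, Silver 4.561, Violet 9.043, Amber 5.192, Teal 8.543.
Lower quotas: Red 7, Blue 3, Green 6, Gold 13, Silver 4, Violet 9, Amber 5, Teal 8 (sum 55, leaving 4 seats).
Remainders in descending order: Red 0.991, Blue 0.825, Green 0.795, Silver 0.561, Teal 0.543, Amber 0.192, Gold 0.051, Violet 0.043.
The surplus seats go to Red, Blue, Green, Silver.
Gold receives 13.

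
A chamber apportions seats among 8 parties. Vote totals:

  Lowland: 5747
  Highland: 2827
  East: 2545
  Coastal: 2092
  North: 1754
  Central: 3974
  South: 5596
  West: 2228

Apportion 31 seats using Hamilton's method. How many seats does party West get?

Standard divisor: 26763 ÷ 31 ≈ 863.323.
Standard quotas: Lowland 6.6568, Highland 3.2746, East 2.9479, Coastal 2.4232, North 2.0317, Central 4.6031, South 6.4819, West 2.5807.
Lower quotas: Lowland 6, Highland 3, East 2, Coastal 2, North 2, Central 4, South 6, West 2 (sum 27, leaving 4 seats).
Remainders in descending order: East 0.9479, Lowland 0.6568, Central 0.6031, West 0.5807, South 0.4819, Coastal 0.4232, Highland 0.2746, North 0.0317.
Largest remainders: East, Lowland, Central, West receive the extra seats.
West receives 3.

3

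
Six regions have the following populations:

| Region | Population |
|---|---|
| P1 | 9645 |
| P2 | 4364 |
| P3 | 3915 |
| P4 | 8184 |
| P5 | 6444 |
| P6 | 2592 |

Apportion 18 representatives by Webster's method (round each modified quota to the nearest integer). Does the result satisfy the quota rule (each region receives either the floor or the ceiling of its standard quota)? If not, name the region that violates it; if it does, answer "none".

Standard quotas: P1 4.940, P2 2.235, P3 2.005, P4 4.192, P5 3.300, P6 1.328.
Webster allocation: P1 5, P2 2, P3 2, P4 4, P5 4, P6 1.
Every allocation lies between the lower and upper quota.

none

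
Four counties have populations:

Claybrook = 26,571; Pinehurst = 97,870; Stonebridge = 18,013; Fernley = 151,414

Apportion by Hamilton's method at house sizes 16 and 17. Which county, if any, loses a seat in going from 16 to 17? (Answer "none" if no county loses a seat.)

Claybrook

At 16 seats: Claybrook 2, Pinehurst 5, Stonebridge 1, Fernley 8.
At 17 seats: Claybrook 1, Pinehurst 6, Stonebridge 1, Fernley 9.
Claybrook drops from 2 to 1.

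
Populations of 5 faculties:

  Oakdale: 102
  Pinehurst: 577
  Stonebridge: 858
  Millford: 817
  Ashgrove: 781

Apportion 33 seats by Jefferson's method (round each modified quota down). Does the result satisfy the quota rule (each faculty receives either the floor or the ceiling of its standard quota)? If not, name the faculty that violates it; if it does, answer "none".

Standard quotas: Oakdale 1.074, Pinehurst 6.074, Stonebridge 9.032, Millford 8.600, Ashgrove 8.221.
Jefferson allocation: Oakdale 1, Pinehurst 6, Stonebridge 9, Millford 9, Ashgrove 8.
Every allocation lies between the lower and upper quota.

none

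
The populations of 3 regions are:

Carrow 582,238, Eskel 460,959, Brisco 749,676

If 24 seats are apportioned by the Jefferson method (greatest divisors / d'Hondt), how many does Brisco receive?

10

Standard divisor 1792873/24 ≈ 74703.042; standard quotas: Carrow 7.794, Eskel 6.171, Brisco 10.035.
Rounding down gives 7, 6, 10 = 23 seats, so the divisor must be adjusted.
With modified divisor 70500: modified quotas Carrow 8.259, Eskel 6.538, Brisco 10.634.
Rounding down: Carrow 8, Eskel 6, Brisco 10 (total 24).
Brisco receives 10.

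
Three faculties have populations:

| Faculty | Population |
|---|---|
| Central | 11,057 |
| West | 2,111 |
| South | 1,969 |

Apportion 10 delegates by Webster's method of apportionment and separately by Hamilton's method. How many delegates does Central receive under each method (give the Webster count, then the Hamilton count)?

8 and 7

Webster: Central 8, West 1, South 1.
Hamilton: Central 7, West 2, South 1.
Central gets 8 under Webster and 7 under Hamilton.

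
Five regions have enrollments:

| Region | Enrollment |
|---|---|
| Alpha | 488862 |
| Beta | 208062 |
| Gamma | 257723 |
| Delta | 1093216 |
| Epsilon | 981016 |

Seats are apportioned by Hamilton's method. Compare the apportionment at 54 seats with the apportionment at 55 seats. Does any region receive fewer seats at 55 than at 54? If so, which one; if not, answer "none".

At 54 seats: Alpha 9, Beta 4, Gamma 5, Delta 19, Epsilon 17.
At 55 seats: Alpha 9, Beta 4, Gamma 4, Delta 20, Epsilon 18.
Gamma drops from 5 to 4.

Gamma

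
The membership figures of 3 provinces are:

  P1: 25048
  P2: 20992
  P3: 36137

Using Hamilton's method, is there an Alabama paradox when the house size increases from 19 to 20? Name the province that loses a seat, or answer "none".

At 19 seats: P1 6, P2 5, P3 8.
At 20 seats: P1 6, P2 5, P3 9.
No province's allocation decreased.

none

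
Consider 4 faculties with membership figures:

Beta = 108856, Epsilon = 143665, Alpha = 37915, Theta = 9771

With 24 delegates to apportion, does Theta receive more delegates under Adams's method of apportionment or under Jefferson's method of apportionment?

Adams

Adams: Beta 9, Epsilon 11, Alpha 3, Theta 1.
Jefferson: Beta 9, Epsilon 12, Alpha 3, Theta 0.
Theta gets 1 under Adams and 0 under Jefferson.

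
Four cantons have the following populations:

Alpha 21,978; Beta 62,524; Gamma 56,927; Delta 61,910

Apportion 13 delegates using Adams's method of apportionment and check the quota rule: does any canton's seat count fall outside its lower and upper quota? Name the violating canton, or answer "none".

Standard quotas: Alpha 1.405, Beta 3.997, Gamma 3.639, Delta 3.958.
Adams allocation: Alpha 2, Beta 4, Gamma 3, Delta 4.
Every allocation lies between the lower and upper quota.

none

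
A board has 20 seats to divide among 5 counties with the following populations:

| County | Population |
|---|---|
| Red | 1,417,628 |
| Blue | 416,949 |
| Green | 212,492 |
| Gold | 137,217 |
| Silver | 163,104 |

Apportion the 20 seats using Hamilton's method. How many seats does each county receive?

The standard divisor is 2347390/20 ≈ 117369.5.
Standard quotas: Red 12.0783, Blue 3.5524, Green 1.8105, Gold 1.1691, Silver 1.3897.
Lower quotas: Red 12, Blue 3, Green 1, Gold 1, Silver 1 (sum 18, leaving 2 seats).
Remainders in descending order: Green 0.8105, Blue 0.5524, Silver 0.3897, Gold 0.1691, Red 0.0783.
Largest remainders: Green, Blue receive the extra seats.

Red 12, Blue 4, Green 2, Gold 1, Silver 1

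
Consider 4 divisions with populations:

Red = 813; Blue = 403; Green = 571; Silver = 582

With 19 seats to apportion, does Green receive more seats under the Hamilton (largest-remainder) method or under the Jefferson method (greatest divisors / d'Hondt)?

Hamilton

Hamilton: Red 6, Blue 3, Green 5, Silver 5.
Jefferson: Red 7, Blue 3, Green 4, Silver 5.
Green gets 5 under Hamilton and 4 under Jefferson.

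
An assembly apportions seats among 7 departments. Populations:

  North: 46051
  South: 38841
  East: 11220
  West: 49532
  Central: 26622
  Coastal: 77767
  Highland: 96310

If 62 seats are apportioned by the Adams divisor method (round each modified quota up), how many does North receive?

Standard divisor 346343/62 ≈ 5586.177; standard quotas: North 8.244, South 6.953, East 2.009, West 8.867, Central 4.766, Coastal 13.921, Highland 17.241.
Rounding up gives 9, 7, 3, 9, 5, 14, 18 = 65 seats, so the divisor must be adjusted.
With modified divisor 5900: modified quotas North 7.805, South 6.583, East 1.902, West 8.395, Central 4.512, Coastal 13.181, Highland 16.324.
Rounding up: North 8, South 7, East 2, West 9, Central 5, Coastal 14, Highland 17 (total 62).
North receives 8.

8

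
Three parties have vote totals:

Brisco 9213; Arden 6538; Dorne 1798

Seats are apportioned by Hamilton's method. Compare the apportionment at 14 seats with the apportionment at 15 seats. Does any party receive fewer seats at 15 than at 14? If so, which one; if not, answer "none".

Dorne

At 14 seats: Brisco 7, Arden 5, Dorne 2.
At 15 seats: Brisco 8, Arden 6, Dorne 1.
Dorne drops from 2 to 1.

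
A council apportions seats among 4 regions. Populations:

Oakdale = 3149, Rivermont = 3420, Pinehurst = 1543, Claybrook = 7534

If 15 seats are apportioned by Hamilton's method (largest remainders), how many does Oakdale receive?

3

The standard divisor is 15646/15 ≈ 1043.067.
Standard quotas: Oakdale 3.0190, Rivermont 3.2788, Pinehurst 1.4793, Claybrook 7.2229.
Lower quotas: Oakdale 3, Rivermont 3, Pinehurst 1, Claybrook 7 (sum 14, leaving 1 seat).
Remainders in descending order: Pinehurst 0.4793, Rivermont 0.2788, Claybrook 0.2229, Oakdale 0.0190.
The surplus seat goes to Pinehurst.
Oakdale receives 3.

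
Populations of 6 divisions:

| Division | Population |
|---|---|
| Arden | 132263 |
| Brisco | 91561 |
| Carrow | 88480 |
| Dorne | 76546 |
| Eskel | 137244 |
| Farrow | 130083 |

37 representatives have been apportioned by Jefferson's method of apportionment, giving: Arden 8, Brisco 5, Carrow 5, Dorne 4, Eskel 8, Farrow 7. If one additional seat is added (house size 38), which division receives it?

Priority for the next seat is population ÷ (current seats + 1).
Priorities: Arden 14695.889, Brisco 15260.167, Carrow 14746.667, Dorne 15309.200, Eskel 15249.333, Farrow 16260.375.
Highest priority: Farrow.

Farrow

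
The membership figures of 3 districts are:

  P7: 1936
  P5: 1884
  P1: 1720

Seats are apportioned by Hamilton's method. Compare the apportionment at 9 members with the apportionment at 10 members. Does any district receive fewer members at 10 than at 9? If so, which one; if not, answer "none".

At 9 seats: P7 3, P5 3, P1 3.
At 10 seats: P7 4, P5 3, P1 3.
No district's allocation decreased.

none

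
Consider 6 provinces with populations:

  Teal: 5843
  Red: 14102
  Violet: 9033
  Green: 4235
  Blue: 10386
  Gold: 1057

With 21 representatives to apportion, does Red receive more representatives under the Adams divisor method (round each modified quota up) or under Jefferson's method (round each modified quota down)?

Jefferson

Adams: Teal 3, Red 6, Violet 4, Green 2, Blue 5, Gold 1.
Jefferson: Teal 3, Red 7, Violet 4, Green 2, Blue 5, Gold 0.
Red gets 6 under Adams and 7 under Jefferson.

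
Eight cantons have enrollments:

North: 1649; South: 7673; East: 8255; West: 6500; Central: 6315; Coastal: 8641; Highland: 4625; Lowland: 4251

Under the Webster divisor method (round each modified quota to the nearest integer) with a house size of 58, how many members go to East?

10

Standard divisor 47909/58 ≈ 826.017; standard quotas: North 1.996, South 9.289, East 9.994, West 7.869, Central 7.645, Coastal 10.461, Highland 5.599, Lowland 5.146.
Rounding to the nearest integer gives North 2, South 9, East 10, West 8, Central 8, Coastal 10, Highland 6, Lowland 5 — total 58, matching the house size, so no adjustment is needed.
East receives 10.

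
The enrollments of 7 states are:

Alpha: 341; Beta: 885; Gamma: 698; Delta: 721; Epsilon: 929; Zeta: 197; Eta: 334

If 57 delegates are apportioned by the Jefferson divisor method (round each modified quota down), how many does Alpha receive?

5

Standard divisor 4105/57 ≈ 72.018; standard quotas: Alpha 4.735, Beta 12.289, Gamma 9.692, Delta 10.011, Epsilon 12.900, Zeta 2.735, Eta 4.638.
Rounding down gives 4, 12, 9, 10, 12, 2, 4 = 53 seats, so the divisor must be adjusted.
With modified divisor 67.4: modified quotas Alpha 5.059, Beta 13.131, Gamma 10.356, Delta 10.697, Epsilon 13.783, Zeta 2.923, Eta 4.955.
Rounding down: Alpha 5, Beta 13, Gamma 10, Delta 10, Epsilon 13, Zeta 2, Eta 4 (total 57).
Alpha receives 5.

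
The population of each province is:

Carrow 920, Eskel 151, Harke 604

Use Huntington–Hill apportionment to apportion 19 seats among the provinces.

With divisor 90: modified quotas Carrow 10.222, Eskel 1.678, Harke 6.711.
Geometric-mean thresholds: Carrow √(10·11)=10.488, Eskel √(1·2)=1.414, Harke √(6·7)=6.481.
Each quota rounded against its threshold gives Carrow 10, Eskel 2, Harke 7 (total 19).

Carrow=10, Eskel=2, Harke=7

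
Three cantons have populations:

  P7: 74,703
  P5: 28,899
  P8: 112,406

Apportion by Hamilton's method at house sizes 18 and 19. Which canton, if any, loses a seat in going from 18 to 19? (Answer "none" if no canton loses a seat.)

At 18 seats: P7 6, P5 3, P8 9.
At 19 seats: P7 7, P5 2, P8 10.
P5 drops from 3 to 2.

P5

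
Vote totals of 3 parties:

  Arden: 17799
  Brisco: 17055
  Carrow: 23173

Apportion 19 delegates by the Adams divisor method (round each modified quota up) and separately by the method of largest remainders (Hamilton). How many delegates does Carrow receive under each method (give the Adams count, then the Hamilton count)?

7 and 8

Adams: Arden 6, Brisco 6, Carrow 7.
Hamilton: Arden 6, Brisco 5, Carrow 8.
Carrow gets 7 under Adams and 8 under Hamilton.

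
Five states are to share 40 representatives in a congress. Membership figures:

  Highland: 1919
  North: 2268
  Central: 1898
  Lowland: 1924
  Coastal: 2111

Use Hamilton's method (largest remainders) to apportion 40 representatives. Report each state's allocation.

Standard divisor: 10120 ÷ 40 = 253.
Standard quotas: Highland 7.585, North 8.964, Central 7.502, Lowland 7.605, Coastal 8.344.
Lower quotas: Highland 7, North 8, Central 7, Lowland 7, Coastal 8 (sum 37, leaving 3 seats).
Remainders in descending order: North 0.964, Lowland 0.605, Highland 0.585, Central 0.502, Coastal 0.344.
The surplus seats go to North, Lowland, Highland.

Highland 8, North 9, Central 7, Lowland 8, Coastal 8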